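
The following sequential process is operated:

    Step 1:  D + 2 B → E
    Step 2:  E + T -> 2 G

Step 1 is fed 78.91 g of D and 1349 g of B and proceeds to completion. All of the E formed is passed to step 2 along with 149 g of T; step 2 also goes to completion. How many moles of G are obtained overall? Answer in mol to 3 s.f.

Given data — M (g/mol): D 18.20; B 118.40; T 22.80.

8.67 mol

Step 1:
n(D) = 78.91 / 18.20 = 4.336 mol
n(B) = 1349 / 118.40 = 11.39 mol
n/ν for D = 4.336/1 = 4.336
n/ν for B = 11.39/2 = 5.695
Smallest n/ν is D → limiting reagent.
n(E) produced = (1/1) × 4.336 = 4.336 mol
Step 2:
n(E) available = 4.336 mol
n(T) = 149.0 / 22.80 = 6.535 mol
n/ν for E = 4.336/1 = 4.336
n/ν for T = 6.535/1 = 6.535
Smallest n/ν is E → limiting reagent.
n(G) = (2/1) × 4.336 = 8.672 mol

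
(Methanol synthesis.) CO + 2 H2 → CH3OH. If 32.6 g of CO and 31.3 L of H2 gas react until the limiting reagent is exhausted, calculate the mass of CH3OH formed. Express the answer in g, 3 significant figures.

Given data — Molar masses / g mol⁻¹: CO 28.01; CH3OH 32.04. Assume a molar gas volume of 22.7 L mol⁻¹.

22.1 g

n(CO) = 32.60 / 28.01 = 1.164 mol
n(H2) = 31.30 / 22.7 = 1.379 mol
n/ν for CO = 1.164/1 = 1.164
n/ν for H2 = 1.379/2 = 0.6895
Smallest n/ν is H2 → limiting reagent.
n(CH3OH) = (1/2) × 1.379 = 0.6895 mol
mass = 0.6895 × 32.04 = 22.09 g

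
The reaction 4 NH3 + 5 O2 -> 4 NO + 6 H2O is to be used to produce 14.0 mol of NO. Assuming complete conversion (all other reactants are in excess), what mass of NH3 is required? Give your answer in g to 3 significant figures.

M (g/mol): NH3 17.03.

n(NO) = 14.00 mol
n(NH3) = (4/4) × 14.00 = 14.00 mol
mass = 14.00 × 17.03 = 238.4 g

238 g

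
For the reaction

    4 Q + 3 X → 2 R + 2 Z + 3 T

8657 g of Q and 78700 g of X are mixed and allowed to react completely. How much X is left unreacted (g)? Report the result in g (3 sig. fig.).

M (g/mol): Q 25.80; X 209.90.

n(Q) = 8657 / 25.80 = 335.5 mol
n(X) = 78700 / 209.90 = 374.9 mol
n/ν for Q = 335.5/4 = 83.88
n/ν for X = 374.9/3 = 125.0
Smallest n/ν is Q → limiting reagent.
X consumed = (3/4) × 335.5 = 251.6 mol
X remaining = 374.9 − 251.6 = 123.3 mol
mass = 123.3 × 209.90 = 25880 g

25900 g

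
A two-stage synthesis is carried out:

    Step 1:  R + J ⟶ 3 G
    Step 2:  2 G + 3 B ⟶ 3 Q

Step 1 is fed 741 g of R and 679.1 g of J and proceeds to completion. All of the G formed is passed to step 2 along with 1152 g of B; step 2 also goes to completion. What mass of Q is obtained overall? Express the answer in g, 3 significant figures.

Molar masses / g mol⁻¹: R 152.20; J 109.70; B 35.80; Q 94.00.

2060 g

Step 1:
n(R) = 741.0 / 152.20 = 4.869 mol
n(J) = 679.1 / 109.70 = 6.191 mol
n/ν for R = 4.869/1 = 4.869
n/ν for J = 6.191/1 = 6.191
Smallest n/ν is R → limiting reagent.
n(G) produced = (3/1) × 4.869 = 14.61 mol
Step 2:
n(G) available = 14.61 mol
n(B) = 1152 / 35.80 = 32.18 mol
n/ν for G = 14.61/2 = 7.305
n/ν for B = 32.18/3 = 10.73
Smallest n/ν is G → limiting reagent.
n(Q) = (3/2) × 14.61 = 21.92 mol
mass = 21.92 × 94.00 = 2060 g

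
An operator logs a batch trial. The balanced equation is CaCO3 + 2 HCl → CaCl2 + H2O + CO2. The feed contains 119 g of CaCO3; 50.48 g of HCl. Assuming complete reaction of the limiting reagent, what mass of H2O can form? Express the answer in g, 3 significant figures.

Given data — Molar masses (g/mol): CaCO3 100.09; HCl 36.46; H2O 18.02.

12.5 g

n(CaCO3) = 119.0 / 100.09 = 1.189 mol
n(HCl) = 50.48 / 36.46 = 1.385 mol
n/ν → CaCO3: 1.189, HCl: 0.6925; HCl is limiting.
n(H2O) = (1/2) × 1.385 = 0.6925 mol
mass = 0.6925 × 18.02 = 12.48 g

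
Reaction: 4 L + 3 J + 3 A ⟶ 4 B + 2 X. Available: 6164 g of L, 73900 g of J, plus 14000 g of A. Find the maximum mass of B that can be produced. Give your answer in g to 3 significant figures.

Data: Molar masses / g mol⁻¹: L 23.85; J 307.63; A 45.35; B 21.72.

n(L) = 6164 / 23.85 = 258.4 mol
n(J) = 73900 / 307.63 = 240.2 mol
n(A) = 14000 / 45.35 = 308.7 mol
n/ν → L: 64.60, J: 80.07, A: 102.9; L is limiting.
n(B) = (4/4) × 258.4 = 258.4 mol
mass = 258.4 × 21.72 = 5612 g

5610 g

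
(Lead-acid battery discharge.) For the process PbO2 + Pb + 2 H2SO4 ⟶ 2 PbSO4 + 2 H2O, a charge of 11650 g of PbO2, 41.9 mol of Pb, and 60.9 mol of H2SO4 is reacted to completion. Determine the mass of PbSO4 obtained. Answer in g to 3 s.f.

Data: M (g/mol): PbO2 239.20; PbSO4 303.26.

n(PbO2) = 11650 / 239.20 = 48.70 mol
n(Pb) = 41.90 mol
n(H2SO4) = 60.90 mol
n/ν → PbO2: 48.70, Pb: 41.90, H2SO4: 30.45; H2SO4 is limiting.
n(PbSO4) = (2/2) × 60.90 = 60.90 mol
mass = 60.90 × 303.26 = 18470 g

18500 g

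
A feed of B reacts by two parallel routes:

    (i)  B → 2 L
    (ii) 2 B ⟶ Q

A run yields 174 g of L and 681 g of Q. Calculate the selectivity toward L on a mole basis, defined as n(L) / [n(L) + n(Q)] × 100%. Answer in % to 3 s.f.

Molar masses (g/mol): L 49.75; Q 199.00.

50.5 %

n(L) = 174 / 49.75 = 3.497 mol
n(Q) = 681 / 199.00 = 3.422 mol
selectivity = 3.497/(3.497+3.422) × 100 = 50.54 %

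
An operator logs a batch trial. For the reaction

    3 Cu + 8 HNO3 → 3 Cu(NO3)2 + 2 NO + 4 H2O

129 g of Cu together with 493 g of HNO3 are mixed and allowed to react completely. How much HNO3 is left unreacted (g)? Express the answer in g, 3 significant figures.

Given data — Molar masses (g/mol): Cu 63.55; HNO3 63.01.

152 g

n(Cu) = 129.0 / 63.55 = 2.030 mol
n(HNO3) = 493.0 / 63.01 = 7.824 mol
n/ν for Cu = 2.030/3 = 0.6767
n/ν for HNO3 = 7.824/8 = 0.9780
Smallest n/ν is Cu → limiting reagent.
HNO3 consumed = (8/3) × 2.030 = 5.413 mol
HNO3 remaining = 7.824 − 5.413 = 2.411 mol
mass = 2.411 × 63.01 = 151.9 g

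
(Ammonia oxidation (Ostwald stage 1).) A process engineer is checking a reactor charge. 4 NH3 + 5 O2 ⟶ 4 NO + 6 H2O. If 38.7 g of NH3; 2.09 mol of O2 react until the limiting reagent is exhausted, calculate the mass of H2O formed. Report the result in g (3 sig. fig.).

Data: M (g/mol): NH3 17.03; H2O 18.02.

n(NH3) = 38.70 / 17.03 = 2.272 mol
n(O2) = 2.090 mol
n/ν → NH3: 0.5680, O2: 0.4180; O2 is limiting.
n(H2O) = (6/5) × 2.090 = 2.508 mol
mass = 2.508 × 18.02 = 45.19 g

45.2 g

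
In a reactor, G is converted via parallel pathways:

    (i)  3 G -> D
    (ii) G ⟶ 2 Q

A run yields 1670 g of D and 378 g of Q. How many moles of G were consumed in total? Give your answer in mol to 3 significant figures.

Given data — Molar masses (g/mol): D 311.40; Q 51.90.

19.7 mol

n(D) = 1670 / 311.40 = 5.363 mol
n(Q) = 378 / 51.90 = 7.283 mol
n(G) via (i) = (3/1)×5.363 = 16.09 mol
n(G) via (ii) = (1/2)×7.283 = 3.642 mol
total n(G) = 16.09 + 3.642 = 19.73 mol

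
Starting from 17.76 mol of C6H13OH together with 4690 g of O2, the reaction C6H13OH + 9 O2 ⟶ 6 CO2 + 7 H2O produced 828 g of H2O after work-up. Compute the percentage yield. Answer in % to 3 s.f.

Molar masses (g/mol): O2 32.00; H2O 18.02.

40.3 %

n(C6H13OH) = 17.76 mol
n(O2) = 4690 / 32.00 = 146.6 mol
n/ν for C6H13OH = 17.76/1 = 17.76
n/ν for O2 = 146.6/9 = 16.29
Smallest n/ν is O2 → limiting reagent.
theoretical n(H2O) = (7/9) × 146.6 = 114.0 mol → 2054 g
% yield = 828 / 2054 × 100 = 40.31 %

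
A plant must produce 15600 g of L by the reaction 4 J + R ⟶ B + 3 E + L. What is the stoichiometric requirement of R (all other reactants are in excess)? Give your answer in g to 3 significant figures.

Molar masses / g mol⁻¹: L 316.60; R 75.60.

3730 g

n(L) = 15600 / 316.60 = 49.27 mol
n(R) = (1/1) × 49.27 = 49.27 mol
mass = 49.27 × 75.60 = 3725 g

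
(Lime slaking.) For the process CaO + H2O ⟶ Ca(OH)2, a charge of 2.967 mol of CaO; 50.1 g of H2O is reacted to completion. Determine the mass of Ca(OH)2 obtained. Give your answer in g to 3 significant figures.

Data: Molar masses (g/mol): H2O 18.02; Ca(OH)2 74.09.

n(CaO) = 2.967 mol
n(H2O) = 50.10 / 18.02 = 2.780 mol
n/ν → CaO: 2.967, H2O: 2.780; H2O is limiting.
n(Ca(OH)2) = (1/1) × 2.780 = 2.780 mol
mass = 2.780 × 74.09 = 206.0 g

206 g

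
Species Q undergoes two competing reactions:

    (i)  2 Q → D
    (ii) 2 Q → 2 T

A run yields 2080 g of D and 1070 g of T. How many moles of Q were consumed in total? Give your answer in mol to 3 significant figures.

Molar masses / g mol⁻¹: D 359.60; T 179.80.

17.5 mol

n(D) = 2080 / 359.60 = 5.784 mol
n(T) = 1070 / 179.80 = 5.951 mol
n(Q) via (i) = (2/1)×5.784 = 11.57 mol
n(Q) via (ii) = (2/2)×5.951 = 5.951 mol
total n(Q) = 11.57 + 5.951 = 17.52 mol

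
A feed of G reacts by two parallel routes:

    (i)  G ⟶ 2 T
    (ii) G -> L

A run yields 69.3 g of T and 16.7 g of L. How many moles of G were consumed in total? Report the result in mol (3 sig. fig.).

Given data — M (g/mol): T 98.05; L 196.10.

0.439 mol

n(T) = 69.3 / 98.05 = 0.7068 mol
n(L) = 16.7 / 196.10 = 0.08516 mol
n(G) via (i) = (1/2)×0.7068 = 0.3534 mol
n(G) via (ii) = (1/1)×0.08516 = 0.08516 mol
total n(G) = 0.3534 + 0.08516 = 0.4386 mol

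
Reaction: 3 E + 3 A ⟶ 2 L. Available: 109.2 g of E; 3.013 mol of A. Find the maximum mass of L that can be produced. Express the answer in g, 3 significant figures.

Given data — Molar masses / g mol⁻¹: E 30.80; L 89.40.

n(E) = 109.2 / 30.80 = 3.545 mol
n(A) = 3.013 mol
n/ν for E = 3.545/3 = 1.182
n/ν for A = 3.013/3 = 1.004
Smallest n/ν is A → limiting reagent.
n(L) = (2/3) × 3.013 = 2.009 mol
mass = 2.009 × 89.40 = 179.6 g

180 g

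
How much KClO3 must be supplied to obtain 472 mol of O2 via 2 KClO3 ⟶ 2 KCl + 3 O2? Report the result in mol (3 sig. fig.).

n(O2) = 472.0 mol
n(KClO3) = (2/3) × 472.0 = 314.7 mol

315 mol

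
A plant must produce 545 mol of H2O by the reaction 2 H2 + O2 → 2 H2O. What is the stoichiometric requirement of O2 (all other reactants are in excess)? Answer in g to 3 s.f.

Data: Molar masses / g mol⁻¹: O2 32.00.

8720 g

n(H2O) = 545.0 mol
n(O2) = (1/2) × 545.0 = 272.5 mol
mass = 272.5 × 32.00 = 8720 g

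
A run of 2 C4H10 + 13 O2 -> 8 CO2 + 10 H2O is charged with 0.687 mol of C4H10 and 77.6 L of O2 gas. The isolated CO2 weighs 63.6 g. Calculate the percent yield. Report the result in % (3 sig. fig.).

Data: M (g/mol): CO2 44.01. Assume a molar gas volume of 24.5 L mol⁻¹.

74.1 %

n(C4H10) = 0.6870 mol
n(O2) = 77.60 / 24.5 = 3.167 mol
n/ν → C4H10: 0.3435, O2: 0.2436; O2 is limiting.
theoretical n(CO2) = (8/13) × 3.167 = 1.949 mol → 85.78 g
% yield = 63.6 / 85.78 × 100 = 74.14 %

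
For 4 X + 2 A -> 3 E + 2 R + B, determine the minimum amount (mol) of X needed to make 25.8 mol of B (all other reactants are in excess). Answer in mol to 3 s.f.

n(B) = 25.80 mol
n(X) = (4/1) × 25.80 = 103.2 mol

103 mol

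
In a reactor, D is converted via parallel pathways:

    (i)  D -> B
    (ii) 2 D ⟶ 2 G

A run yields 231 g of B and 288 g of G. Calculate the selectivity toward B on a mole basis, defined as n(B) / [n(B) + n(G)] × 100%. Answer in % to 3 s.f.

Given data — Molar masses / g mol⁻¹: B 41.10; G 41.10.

n(B) = 231 / 41.10 = 5.620 mol
n(G) = 288 / 41.10 = 7.007 mol
selectivity = 5.620/(5.620+7.007) × 100 = 44.51 %

44.5 %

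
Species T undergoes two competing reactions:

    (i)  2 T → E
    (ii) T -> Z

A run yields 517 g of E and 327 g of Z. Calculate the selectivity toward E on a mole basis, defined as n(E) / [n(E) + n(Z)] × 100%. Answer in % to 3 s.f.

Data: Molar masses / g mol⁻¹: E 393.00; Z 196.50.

n(E) = 517 / 393.00 = 1.316 mol
n(Z) = 327 / 196.50 = 1.664 mol
selectivity = 1.316/(1.316+1.664) × 100 = 44.16 %

44.2 %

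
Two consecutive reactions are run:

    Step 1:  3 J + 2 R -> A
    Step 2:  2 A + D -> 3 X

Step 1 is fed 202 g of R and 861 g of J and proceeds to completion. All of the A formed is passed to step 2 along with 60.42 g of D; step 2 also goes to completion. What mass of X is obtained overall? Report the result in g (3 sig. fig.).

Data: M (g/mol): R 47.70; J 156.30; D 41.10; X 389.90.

Step 1:
n(R) = 202.0 / 47.70 = 4.235 mol
n(J) = 861.0 / 156.30 = 5.509 mol
n/ν for R = 4.235/2 = 2.118
n/ν for J = 5.509/3 = 1.836
Smallest n/ν is J → limiting reagent.
n(A) produced = (1/3) × 5.509 = 1.836 mol
Step 2:
n(A) available = 1.836 mol
n(D) = 60.42 / 41.10 = 1.470 mol
n/ν for A = 1.836/2 = 0.9180
n/ν for D = 1.470/1 = 1.470
Smallest n/ν is A → limiting reagent.
n(X) = (3/2) × 1.836 = 2.754 mol
mass = 2.754 × 389.90 = 1074 g

1070 g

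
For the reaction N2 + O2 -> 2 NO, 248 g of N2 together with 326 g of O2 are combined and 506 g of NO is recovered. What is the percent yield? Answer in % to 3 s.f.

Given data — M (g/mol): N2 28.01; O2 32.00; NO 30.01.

n(N2) = 248.0 / 28.01 = 8.854 mol
n(O2) = 326.0 / 32.00 = 10.19 mol
n/ν for N2 = 8.854/1 = 8.854
n/ν for O2 = 10.19/1 = 10.19
Smallest n/ν is N2 → limiting reagent.
theoretical n(NO) = (2/1) × 8.854 = 17.71 mol → 531.5 g
% yield = 506 / 531.5 × 100 = 95.20 %

95.2 %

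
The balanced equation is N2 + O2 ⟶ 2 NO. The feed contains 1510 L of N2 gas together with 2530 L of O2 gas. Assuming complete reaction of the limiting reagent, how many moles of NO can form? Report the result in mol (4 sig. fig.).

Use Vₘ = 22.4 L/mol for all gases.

n(N2) = 1510 / 22.4 = 67.41 mol
n(O2) = 2530 / 22.4 = 112.9 mol
n/ν for N2 = 67.41/1 = 67.41
n/ν for O2 = 112.9/1 = 112.9
Smallest n/ν is N2 → limiting reagent.
n(NO) = (2/1) × 67.41 = 134.8 mol

134.8 mol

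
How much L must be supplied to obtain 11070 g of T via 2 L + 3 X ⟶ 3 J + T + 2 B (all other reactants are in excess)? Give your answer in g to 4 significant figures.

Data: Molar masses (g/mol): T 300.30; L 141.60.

10440 g

n(T) = 11070 / 300.30 = 36.86 mol
n(L) = (2/1) × 36.86 = 73.72 mol
mass = 73.72 × 141.60 = 10440 g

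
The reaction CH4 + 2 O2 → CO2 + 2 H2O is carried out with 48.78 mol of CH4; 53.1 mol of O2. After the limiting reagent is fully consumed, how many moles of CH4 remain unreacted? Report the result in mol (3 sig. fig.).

n(CH4) = 48.78 mol
n(O2) = 53.10 mol
n/ν for CH4 = 48.78/1 = 48.78
n/ν for O2 = 53.10/2 = 26.55
Smallest n/ν is O2 → limiting reagent.
CH4 consumed = (1/2) × 53.10 = 26.55 mol
CH4 remaining = 48.78 − 26.55 = 22.23 mol

22.2 mol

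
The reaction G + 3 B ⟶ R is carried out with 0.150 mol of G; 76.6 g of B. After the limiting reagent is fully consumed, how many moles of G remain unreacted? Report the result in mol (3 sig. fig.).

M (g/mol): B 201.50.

0.0233 mol

n(G) = 0.1500 mol
n(B) = 76.60 / 201.50 = 0.3801 mol
n/ν for G = 0.1500/1 = 0.1500
n/ν for B = 0.3801/3 = 0.1267
Smallest n/ν is B → limiting reagent.
G consumed = (1/3) × 0.3801 = 0.1267 mol
G remaining = 0.1500 − 0.1267 = 0.02330 mol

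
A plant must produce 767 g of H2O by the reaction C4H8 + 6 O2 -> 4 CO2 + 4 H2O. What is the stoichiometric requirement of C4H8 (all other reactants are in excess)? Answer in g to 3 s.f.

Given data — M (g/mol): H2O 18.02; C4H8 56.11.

n(H2O) = 767 / 18.02 = 42.56 mol
n(C4H8) = (1/4) × 42.56 = 10.64 mol
mass = 10.64 × 56.11 = 597.0 g

597 g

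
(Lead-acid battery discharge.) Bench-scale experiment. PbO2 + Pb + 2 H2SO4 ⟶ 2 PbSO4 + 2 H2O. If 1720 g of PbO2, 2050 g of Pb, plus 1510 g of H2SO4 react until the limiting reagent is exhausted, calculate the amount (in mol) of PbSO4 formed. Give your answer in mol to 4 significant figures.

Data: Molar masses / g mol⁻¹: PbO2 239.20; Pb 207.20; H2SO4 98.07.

n(PbO2) = 1720 / 239.20 = 7.191 mol
n(Pb) = 2050 / 207.20 = 9.894 mol
n(H2SO4) = 1510 / 98.07 = 15.40 mol
n/ν → PbO2: 7.191, Pb: 9.894, H2SO4: 7.700; PbO2 is limiting.
n(PbSO4) = (2/1) × 7.191 = 14.38 mol

14.38 mol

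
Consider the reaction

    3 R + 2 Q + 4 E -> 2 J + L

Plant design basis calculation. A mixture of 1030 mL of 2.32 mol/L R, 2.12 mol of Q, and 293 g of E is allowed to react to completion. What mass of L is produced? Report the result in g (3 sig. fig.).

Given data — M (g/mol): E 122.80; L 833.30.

n(R) = 2.32 × 1030/1000 = 2.390 mol
n(Q) = 2.120 mol
n(E) = 293.0 / 122.80 = 2.386 mol
n/ν for R = 2.390/3 = 0.7967
n/ν for Q = 2.120/2 = 1.060
n/ν for E = 2.386/4 = 0.5965
Smallest n/ν is E → limiting reagent.
n(L) = (1/4) × 2.386 = 0.5965 mol
mass = 0.5965 × 833.30 = 497.1 g

497 g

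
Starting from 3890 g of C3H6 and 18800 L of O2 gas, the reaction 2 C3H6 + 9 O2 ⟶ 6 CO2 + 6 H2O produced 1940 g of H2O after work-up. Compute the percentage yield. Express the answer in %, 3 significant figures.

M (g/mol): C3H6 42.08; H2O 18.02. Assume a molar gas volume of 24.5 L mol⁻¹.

n(C3H6) = 3890 / 42.08 = 92.44 mol
n(O2) = 18800 / 24.5 = 767.3 mol
n/ν → C3H6: 46.22, O2: 85.26; C3H6 is limiting.
theoretical n(H2O) = (6/2) × 92.44 = 277.3 mol → 4997 g
% yield = 1940 / 4997 × 100 = 38.82 %

38.8 %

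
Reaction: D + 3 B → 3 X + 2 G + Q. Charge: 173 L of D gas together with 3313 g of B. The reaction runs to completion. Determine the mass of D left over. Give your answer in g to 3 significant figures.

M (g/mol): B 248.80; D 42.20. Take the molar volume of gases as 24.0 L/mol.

117 g

n(D) = 173.0 / 24.0 = 7.208 mol
n(B) = 3313 / 248.80 = 13.32 mol
n/ν for D = 7.208/1 = 7.208
n/ν for B = 13.32/3 = 4.440
Smallest n/ν is B → limiting reagent.
D consumed = (1/3) × 13.32 = 4.440 mol
D remaining = 7.208 − 4.440 = 2.768 mol
mass = 2.768 × 42.20 = 116.8 g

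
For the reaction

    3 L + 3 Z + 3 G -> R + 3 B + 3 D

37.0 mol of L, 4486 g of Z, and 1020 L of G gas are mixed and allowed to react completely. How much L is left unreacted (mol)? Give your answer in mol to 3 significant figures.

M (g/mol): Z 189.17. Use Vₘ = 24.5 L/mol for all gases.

n(L) = 37.00 mol
n(Z) = 4486 / 189.17 = 23.71 mol
n(G) = 1020 / 24.5 = 41.63 mol
n/ν for L = 37.00/3 = 12.33
n/ν for Z = 23.71/3 = 7.903
n/ν for G = 41.63/3 = 13.88
Smallest n/ν is Z → limiting reagent.
L consumed = (3/3) × 23.71 = 23.71 mol
L remaining = 37.00 − 23.71 = 13.29 mol

13.3 mol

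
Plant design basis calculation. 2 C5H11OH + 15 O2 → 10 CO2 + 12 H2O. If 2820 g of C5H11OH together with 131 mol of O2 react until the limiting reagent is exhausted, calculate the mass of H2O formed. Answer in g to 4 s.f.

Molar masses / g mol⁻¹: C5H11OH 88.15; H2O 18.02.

1888 g

n(C5H11OH) = 2820 / 88.15 = 31.99 mol
n(O2) = 131.0 mol
n/ν → C5H11OH: 16.00, O2: 8.733; O2 is limiting.
n(H2O) = (12/15) × 131.0 = 104.8 mol
mass = 104.8 × 18.02 = 1888 g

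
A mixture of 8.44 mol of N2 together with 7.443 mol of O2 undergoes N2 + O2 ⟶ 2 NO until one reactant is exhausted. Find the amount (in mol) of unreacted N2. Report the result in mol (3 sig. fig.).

0.997 mol

n(N2) = 8.440 mol
n(O2) = 7.443 mol
n/ν for N2 = 8.440/1 = 8.440
n/ν for O2 = 7.443/1 = 7.443
Smallest n/ν is O2 → limiting reagent.
N2 consumed = (1/1) × 7.443 = 7.443 mol
N2 remaining = 8.440 − 7.443 = 0.9970 mol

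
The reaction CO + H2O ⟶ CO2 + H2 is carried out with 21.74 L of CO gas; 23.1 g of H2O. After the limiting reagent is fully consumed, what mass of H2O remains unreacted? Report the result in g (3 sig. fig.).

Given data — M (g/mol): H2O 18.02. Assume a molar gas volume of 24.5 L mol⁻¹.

7.11 g

n(CO) = 21.74 / 24.5 = 0.8873 mol
n(H2O) = 23.10 / 18.02 = 1.282 mol
n/ν for CO = 0.8873/1 = 0.8873
n/ν for H2O = 1.282/1 = 1.282
Smallest n/ν is CO → limiting reagent.
H2O consumed = (1/1) × 0.8873 = 0.8873 mol
H2O remaining = 1.282 − 0.8873 = 0.3947 mol
mass = 0.3947 × 18.02 = 7.112 g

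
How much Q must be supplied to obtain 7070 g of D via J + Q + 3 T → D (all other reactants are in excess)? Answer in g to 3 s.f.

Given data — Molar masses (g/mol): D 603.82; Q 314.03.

3680 g

n(D) = 7070 / 603.82 = 11.71 mol
n(Q) = (1/1) × 11.71 = 11.71 mol
mass = 11.71 × 314.03 = 3677 g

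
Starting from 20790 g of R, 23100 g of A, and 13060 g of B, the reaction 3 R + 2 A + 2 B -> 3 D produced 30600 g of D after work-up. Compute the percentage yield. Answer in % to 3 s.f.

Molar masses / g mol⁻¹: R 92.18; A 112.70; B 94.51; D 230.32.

64.1 %

n(R) = 20790 / 92.18 = 225.5 mol
n(A) = 23100 / 112.70 = 205.0 mol
n(B) = 13060 / 94.51 = 138.2 mol
n/ν → R: 75.17, A: 102.5, B: 69.10; B is limiting.
theoretical n(D) = (3/2) × 138.2 = 207.3 mol → 47750 g
% yield = 30600 / 47750 × 100 = 64.08 %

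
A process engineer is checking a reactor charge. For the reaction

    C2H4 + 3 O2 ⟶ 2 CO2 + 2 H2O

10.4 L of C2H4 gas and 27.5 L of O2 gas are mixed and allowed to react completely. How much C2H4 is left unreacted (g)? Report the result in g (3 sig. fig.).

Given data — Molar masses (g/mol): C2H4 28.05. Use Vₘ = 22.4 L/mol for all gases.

n(C2H4) = 10.40 / 22.4 = 0.4643 mol
n(O2) = 27.50 / 22.4 = 1.228 mol
n/ν for C2H4 = 0.4643/1 = 0.4643
n/ν for O2 = 1.228/3 = 0.4093
Smallest n/ν is O2 → limiting reagent.
C2H4 consumed = (1/3) × 1.228 = 0.4093 mol
C2H4 remaining = 0.4643 − 0.4093 = 0.05500 mol
mass = 0.05500 × 28.05 = 1.543 g

1.54 g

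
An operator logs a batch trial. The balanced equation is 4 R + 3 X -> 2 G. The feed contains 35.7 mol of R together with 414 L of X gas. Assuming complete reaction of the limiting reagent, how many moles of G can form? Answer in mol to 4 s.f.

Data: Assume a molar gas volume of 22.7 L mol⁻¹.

n(R) = 35.70 mol
n(X) = 414.0 / 22.7 = 18.24 mol
n/ν for R = 35.70/4 = 8.925
n/ν for X = 18.24/3 = 6.080
Smallest n/ν is X → limiting reagent.
n(G) = (2/3) × 18.24 = 12.16 mol

12.16 mol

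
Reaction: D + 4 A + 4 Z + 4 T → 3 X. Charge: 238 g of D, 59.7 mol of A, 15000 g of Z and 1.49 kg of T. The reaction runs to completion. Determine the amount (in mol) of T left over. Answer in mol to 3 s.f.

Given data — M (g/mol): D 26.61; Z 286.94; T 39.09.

n(D) = 238.0 / 26.61 = 8.944 mol
n(A) = 59.70 mol
n(Z) = 15000 / 286.94 = 52.28 mol
n(T) = 1.490×1000 / 39.09 = 38.12 mol
n/ν → D: 8.944, A: 14.93, Z: 13.07, T: 9.530; D is limiting.
T consumed = (4/1) × 8.944 = 35.78 mol
T remaining = 38.12 − 35.78 = 2.340 mol

2.34 mol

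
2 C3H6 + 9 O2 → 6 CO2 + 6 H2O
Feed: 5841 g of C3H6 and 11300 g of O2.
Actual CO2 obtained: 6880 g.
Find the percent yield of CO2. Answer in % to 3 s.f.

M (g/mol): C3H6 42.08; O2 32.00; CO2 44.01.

n(C3H6) = 5841 / 42.08 = 138.8 mol
n(O2) = 11300 / 32.00 = 353.1 mol
n/ν for C3H6 = 138.8/2 = 69.40
n/ν for O2 = 353.1/9 = 39.23
Smallest n/ν is O2 → limiting reagent.
theoretical n(CO2) = (6/9) × 353.1 = 235.4 mol → 10360 g
% yield = 6880 / 10360 × 100 = 66.41 %

66.4 %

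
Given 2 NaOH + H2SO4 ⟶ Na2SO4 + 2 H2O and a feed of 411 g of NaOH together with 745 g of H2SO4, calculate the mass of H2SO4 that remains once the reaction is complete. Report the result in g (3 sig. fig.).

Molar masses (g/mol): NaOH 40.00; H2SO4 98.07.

n(NaOH) = 411.0 / 40.00 = 10.28 mol
n(H2SO4) = 745.0 / 98.07 = 7.597 mol
n/ν for NaOH = 10.28/2 = 5.140
n/ν for H2SO4 = 7.597/1 = 7.597
Smallest n/ν is NaOH → limiting reagent.
H2SO4 consumed = (1/2) × 10.28 = 5.140 mol
H2SO4 remaining = 7.597 − 5.140 = 2.457 mol
mass = 2.457 × 98.07 = 241.0 g

241 g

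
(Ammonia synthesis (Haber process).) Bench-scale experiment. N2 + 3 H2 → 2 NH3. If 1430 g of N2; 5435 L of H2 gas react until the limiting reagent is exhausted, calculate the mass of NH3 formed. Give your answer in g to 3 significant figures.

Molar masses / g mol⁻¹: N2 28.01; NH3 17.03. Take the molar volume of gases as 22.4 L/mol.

1740 g

n(N2) = 1430 / 28.01 = 51.05 mol
n(H2) = 5435 / 22.4 = 242.6 mol
n/ν for N2 = 51.05/1 = 51.05
n/ν for H2 = 242.6/3 = 80.87
Smallest n/ν is N2 → limiting reagent.
n(NH3) = (2/1) × 51.05 = 102.1 mol
mass = 102.1 × 17.03 = 1739 g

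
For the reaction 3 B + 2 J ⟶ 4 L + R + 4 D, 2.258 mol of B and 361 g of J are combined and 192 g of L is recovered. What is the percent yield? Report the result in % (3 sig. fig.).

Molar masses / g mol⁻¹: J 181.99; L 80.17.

n(B) = 2.258 mol
n(J) = 361.0 / 181.99 = 1.984 mol
n/ν → B: 0.7527, J: 0.9920; B is limiting.
theoretical n(L) = (4/3) × 2.258 = 3.011 mol → 241.4 g
% yield = 192 / 241.4 × 100 = 79.54 %

79.5 %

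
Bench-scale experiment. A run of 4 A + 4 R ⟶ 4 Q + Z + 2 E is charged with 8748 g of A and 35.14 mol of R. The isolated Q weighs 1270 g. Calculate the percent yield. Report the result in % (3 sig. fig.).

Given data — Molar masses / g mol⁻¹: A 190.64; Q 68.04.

53.1 %

n(A) = 8748 / 190.64 = 45.89 mol
n(R) = 35.14 mol
n/ν for A = 45.89/4 = 11.47
n/ν for R = 35.14/4 = 8.785
Smallest n/ν is R → limiting reagent.
theoretical n(Q) = (4/4) × 35.14 = 35.14 mol → 2391 g
% yield = 1270 / 2391 × 100 = 53.12 %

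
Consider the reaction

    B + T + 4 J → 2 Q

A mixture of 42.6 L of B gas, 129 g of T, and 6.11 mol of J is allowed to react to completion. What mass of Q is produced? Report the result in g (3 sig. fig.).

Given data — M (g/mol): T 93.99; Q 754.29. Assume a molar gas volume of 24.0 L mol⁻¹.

n(B) = 42.60 / 24.0 = 1.775 mol
n(T) = 129.0 / 93.99 = 1.372 mol
n(J) = 6.110 mol
n/ν → B: 1.775, T: 1.372, J: 1.528; T is limiting.
n(Q) = (2/1) × 1.372 = 2.744 mol
mass = 2.744 × 754.29 = 2070 g

2070 g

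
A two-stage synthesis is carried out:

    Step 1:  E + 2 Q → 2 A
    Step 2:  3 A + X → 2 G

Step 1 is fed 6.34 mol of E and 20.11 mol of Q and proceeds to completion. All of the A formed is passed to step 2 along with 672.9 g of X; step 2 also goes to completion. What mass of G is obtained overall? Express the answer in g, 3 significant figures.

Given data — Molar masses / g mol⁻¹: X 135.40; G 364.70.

3080 g

Step 1:
n(E) = 6.340 mol
n(Q) = 20.11 mol
n/ν for E = 6.340/1 = 6.340
n/ν for Q = 20.11/2 = 10.06
Smallest n/ν is E → limiting reagent.
n(A) produced = (2/1) × 6.340 = 12.68 mol
Step 2:
n(A) available = 12.68 mol
n(X) = 672.9 / 135.40 = 4.970 mol
n/ν for A = 12.68/3 = 4.227
n/ν for X = 4.970/1 = 4.970
Smallest n/ν is A → limiting reagent.
n(G) = (2/3) × 12.68 = 8.453 mol
mass = 8.453 × 364.70 = 3083 g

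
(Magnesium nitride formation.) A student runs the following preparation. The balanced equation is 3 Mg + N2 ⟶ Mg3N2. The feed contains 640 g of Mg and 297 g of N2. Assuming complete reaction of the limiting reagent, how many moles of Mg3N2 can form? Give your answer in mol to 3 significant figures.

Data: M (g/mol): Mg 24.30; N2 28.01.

8.78 mol

n(Mg) = 640.0 / 24.30 = 26.34 mol
n(N2) = 297.0 / 28.01 = 10.60 mol
n/ν for Mg = 26.34/3 = 8.780
n/ν for N2 = 10.60/1 = 10.60
Smallest n/ν is Mg → limiting reagent.
n(Mg3N2) = (1/3) × 26.34 = 8.780 mol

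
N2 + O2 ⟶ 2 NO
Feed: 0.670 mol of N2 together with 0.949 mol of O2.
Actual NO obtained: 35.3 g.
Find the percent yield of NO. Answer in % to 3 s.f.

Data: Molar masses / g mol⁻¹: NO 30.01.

n(N2) = 0.6700 mol
n(O2) = 0.9490 mol
n/ν → N2: 0.6700, O2: 0.9490; N2 is limiting.
theoretical n(NO) = (2/1) × 0.6700 = 1.340 mol → 40.21 g
% yield = 35.3 / 40.21 × 100 = 87.79 %

87.8 %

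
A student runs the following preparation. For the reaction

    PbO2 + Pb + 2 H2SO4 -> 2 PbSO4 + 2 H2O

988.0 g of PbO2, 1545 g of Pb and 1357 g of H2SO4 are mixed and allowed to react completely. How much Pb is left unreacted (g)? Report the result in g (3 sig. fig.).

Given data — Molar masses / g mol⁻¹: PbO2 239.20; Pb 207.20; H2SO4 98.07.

n(PbO2) = 988.0 / 239.20 = 4.130 mol
n(Pb) = 1545 / 207.20 = 7.457 mol
n(H2SO4) = 1357 / 98.07 = 13.84 mol
n/ν → PbO2: 4.130, Pb: 7.457, H2SO4: 6.920; PbO2 is limiting.
Pb consumed = (1/1) × 4.130 = 4.130 mol
Pb remaining = 7.457 − 4.130 = 3.327 mol
mass = 3.327 × 207.20 = 689.4 g

689 g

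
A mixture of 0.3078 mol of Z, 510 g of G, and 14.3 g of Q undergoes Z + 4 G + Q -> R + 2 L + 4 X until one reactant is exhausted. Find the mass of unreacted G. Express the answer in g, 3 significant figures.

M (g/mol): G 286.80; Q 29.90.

n(Z) = 0.3078 mol
n(G) = 510.0 / 286.80 = 1.778 mol
n(Q) = 14.30 / 29.90 = 0.4783 mol
n/ν for Z = 0.3078/1 = 0.3078
n/ν for G = 1.778/4 = 0.4445
n/ν for Q = 0.4783/1 = 0.4783
Smallest n/ν is Z → limiting reagent.
G consumed = (4/1) × 0.3078 = 1.231 mol
G remaining = 1.778 − 1.231 = 0.5470 mol
mass = 0.5470 × 286.80 = 156.9 g

157 g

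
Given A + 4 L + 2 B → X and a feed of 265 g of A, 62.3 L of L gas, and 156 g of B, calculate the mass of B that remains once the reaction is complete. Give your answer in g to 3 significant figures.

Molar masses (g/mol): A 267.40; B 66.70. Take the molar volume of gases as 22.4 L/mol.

63.2 g

n(A) = 265.0 / 267.40 = 0.9910 mol
n(L) = 62.30 / 22.4 = 2.781 mol
n(B) = 156.0 / 66.70 = 2.339 mol
n/ν → A: 0.9910, L: 0.6953, B: 1.170; L is limiting.
B consumed = (2/4) × 2.781 = 1.391 mol
B remaining = 2.339 − 1.391 = 0.9480 mol
mass = 0.9480 × 66.70 = 63.23 g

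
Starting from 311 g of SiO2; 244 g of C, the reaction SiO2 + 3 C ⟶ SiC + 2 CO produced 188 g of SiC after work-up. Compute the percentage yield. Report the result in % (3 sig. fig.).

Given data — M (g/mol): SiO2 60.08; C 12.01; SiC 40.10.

90.6 %

n(SiO2) = 311.0 / 60.08 = 5.176 mol
n(C) = 244.0 / 12.01 = 20.32 mol
n/ν for SiO2 = 5.176/1 = 5.176
n/ν for C = 20.32/3 = 6.773
Smallest n/ν is SiO2 → limiting reagent.
theoretical n(SiC) = (1/1) × 5.176 = 5.176 mol → 207.6 g
% yield = 188 / 207.6 × 100 = 90.56 %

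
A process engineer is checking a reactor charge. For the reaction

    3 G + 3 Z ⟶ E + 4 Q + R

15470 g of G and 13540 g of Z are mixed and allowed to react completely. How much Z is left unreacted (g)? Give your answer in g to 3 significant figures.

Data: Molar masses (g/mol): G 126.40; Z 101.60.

n(G) = 15470 / 126.40 = 122.4 mol
n(Z) = 13540 / 101.60 = 133.3 mol
n/ν → G: 40.80, Z: 44.43; G is limiting.
Z consumed = (3/3) × 122.4 = 122.4 mol
Z remaining = 133.3 − 122.4 = 10.90 mol
mass = 10.90 × 101.60 = 1107 g

1110 g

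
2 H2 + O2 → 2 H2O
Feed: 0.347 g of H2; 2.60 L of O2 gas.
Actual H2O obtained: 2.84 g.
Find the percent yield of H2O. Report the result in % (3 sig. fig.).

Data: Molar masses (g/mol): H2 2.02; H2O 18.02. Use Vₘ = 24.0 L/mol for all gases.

n(H2) = 0.3470 / 2.02 = 0.1718 mol
n(O2) = 2.600 / 24.0 = 0.1083 mol
n/ν → H2: 0.08590, O2: 0.1083; H2 is limiting.
theoretical n(H2O) = (2/2) × 0.1718 = 0.1718 mol → 3.096 g
% yield = 2.84 / 3.096 × 100 = 91.73 %

91.7 %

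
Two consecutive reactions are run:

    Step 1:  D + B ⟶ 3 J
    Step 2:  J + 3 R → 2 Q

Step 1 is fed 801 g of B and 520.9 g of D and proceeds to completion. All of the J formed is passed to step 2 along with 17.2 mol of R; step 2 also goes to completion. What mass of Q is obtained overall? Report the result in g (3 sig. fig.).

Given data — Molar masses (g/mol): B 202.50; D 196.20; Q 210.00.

2410 g

Step 1:
n(B) = 801.0 / 202.50 = 3.956 mol
n(D) = 520.9 / 196.20 = 2.655 mol
n/ν for B = 3.956/1 = 3.956
n/ν for D = 2.655/1 = 2.655
Smallest n/ν is D → limiting reagent.
n(J) produced = (3/1) × 2.655 = 7.965 mol
Step 2:
n(J) available = 7.965 mol
n(R) = 17.20 mol
n/ν for J = 7.965/1 = 7.965
n/ν for R = 17.20/3 = 5.733
Smallest n/ν is R → limiting reagent.
n(Q) = (2/3) × 17.20 = 11.47 mol
mass = 11.47 × 210.00 = 2409 g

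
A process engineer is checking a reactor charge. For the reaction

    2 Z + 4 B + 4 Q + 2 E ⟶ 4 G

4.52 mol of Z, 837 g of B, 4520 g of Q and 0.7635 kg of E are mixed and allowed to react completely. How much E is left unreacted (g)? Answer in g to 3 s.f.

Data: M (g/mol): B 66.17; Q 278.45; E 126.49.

192 g

n(Z) = 4.520 mol
n(B) = 837.0 / 66.17 = 12.65 mol
n(Q) = 4520 / 278.45 = 16.23 mol
n(E) = 0.7635×1000 / 126.49 = 6.036 mol
n/ν for Z = 4.520/2 = 2.260
n/ν for B = 12.65/4 = 3.163
n/ν for Q = 16.23/4 = 4.058
n/ν for E = 6.036/2 = 3.018
Smallest n/ν is Z → limiting reagent.
E consumed = (2/2) × 4.520 = 4.520 mol
E remaining = 6.036 − 4.520 = 1.516 mol
mass = 1.516 × 126.49 = 191.8 g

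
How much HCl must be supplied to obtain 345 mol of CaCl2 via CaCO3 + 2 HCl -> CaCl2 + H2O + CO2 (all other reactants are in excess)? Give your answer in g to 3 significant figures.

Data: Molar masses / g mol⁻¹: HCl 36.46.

25200 g

n(CaCl2) = 345.0 mol
n(HCl) = (2/1) × 345.0 = 690.0 mol
mass = 690.0 × 36.46 = 25160 g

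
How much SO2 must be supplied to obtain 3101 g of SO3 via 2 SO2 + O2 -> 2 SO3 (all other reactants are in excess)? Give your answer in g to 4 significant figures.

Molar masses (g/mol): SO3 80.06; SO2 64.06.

n(SO3) = 3101 / 80.06 = 38.73 mol
n(SO2) = (2/2) × 38.73 = 38.73 mol
mass = 38.73 × 64.06 = 2481 g

2481 g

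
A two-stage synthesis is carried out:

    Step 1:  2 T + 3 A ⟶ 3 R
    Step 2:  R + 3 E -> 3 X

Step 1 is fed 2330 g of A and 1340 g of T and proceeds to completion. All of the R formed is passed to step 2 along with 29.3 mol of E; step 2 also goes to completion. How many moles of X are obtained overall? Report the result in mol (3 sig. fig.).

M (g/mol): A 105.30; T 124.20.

Step 1:
n(A) = 2330 / 105.30 = 22.13 mol
n(T) = 1340 / 124.20 = 10.79 mol
n/ν → A: 7.377, T: 5.395; T is limiting.
n(R) produced = (3/2) × 10.79 = 16.19 mol
Step 2:
n(R) available = 16.19 mol
n(E) = 29.30 mol
n/ν → R: 16.19, E: 9.767; E is limiting.
n(X) = (3/3) × 29.30 = 29.30 mol

29.3 mol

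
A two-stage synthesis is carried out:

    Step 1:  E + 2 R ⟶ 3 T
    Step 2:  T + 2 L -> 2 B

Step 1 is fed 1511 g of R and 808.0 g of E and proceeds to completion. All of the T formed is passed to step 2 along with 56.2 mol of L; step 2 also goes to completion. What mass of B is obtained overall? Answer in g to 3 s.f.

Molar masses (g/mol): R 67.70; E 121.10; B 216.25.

Step 1:
n(R) = 1511 / 67.70 = 22.32 mol
n(E) = 808.0 / 121.10 = 6.672 mol
n/ν → R: 11.16, E: 6.672; E is limiting.
n(T) produced = (3/1) × 6.672 = 20.02 mol
Step 2:
n(T) available = 20.02 mol
n(L) = 56.20 mol
n/ν → T: 20.02, L: 28.10; T is limiting.
n(B) = (2/1) × 20.02 = 40.04 mol
mass = 40.04 × 216.25 = 8659 g

8660 g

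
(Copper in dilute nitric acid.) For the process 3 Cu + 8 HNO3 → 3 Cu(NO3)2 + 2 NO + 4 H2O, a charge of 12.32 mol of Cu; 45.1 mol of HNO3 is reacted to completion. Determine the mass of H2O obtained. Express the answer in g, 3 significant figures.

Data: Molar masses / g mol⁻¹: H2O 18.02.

n(Cu) = 12.32 mol
n(HNO3) = 45.10 mol
n/ν for Cu = 12.32/3 = 4.107
n/ν for HNO3 = 45.10/8 = 5.638
Smallest n/ν is Cu → limiting reagent.
n(H2O) = (4/3) × 12.32 = 16.43 mol
mass = 16.43 × 18.02 = 296.1 g

296 g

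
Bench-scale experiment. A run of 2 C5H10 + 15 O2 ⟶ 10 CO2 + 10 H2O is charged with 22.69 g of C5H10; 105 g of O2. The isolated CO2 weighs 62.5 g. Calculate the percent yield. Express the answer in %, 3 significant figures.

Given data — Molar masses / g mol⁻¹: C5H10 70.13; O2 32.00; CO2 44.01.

87.8 %

n(C5H10) = 22.69 / 70.13 = 0.3235 mol
n(O2) = 105.0 / 32.00 = 3.281 mol
n/ν → C5H10: 0.1618, O2: 0.2187; C5H10 is limiting.
theoretical n(CO2) = (10/2) × 0.3235 = 1.618 mol → 71.21 g
% yield = 62.5 / 71.21 × 100 = 87.77 %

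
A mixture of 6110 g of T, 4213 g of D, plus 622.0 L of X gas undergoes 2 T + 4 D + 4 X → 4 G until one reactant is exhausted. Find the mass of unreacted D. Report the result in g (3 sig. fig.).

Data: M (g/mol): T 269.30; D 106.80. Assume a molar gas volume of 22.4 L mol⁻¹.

n(T) = 6110 / 269.30 = 22.69 mol
n(D) = 4213 / 106.80 = 39.45 mol
n(X) = 622.0 / 22.4 = 27.77 mol
n/ν → T: 11.35, D: 9.863, X: 6.943; X is limiting.
D consumed = (4/4) × 27.77 = 27.77 mol
D remaining = 39.45 − 27.77 = 11.68 mol
mass = 11.68 × 106.80 = 1247 g

1250 g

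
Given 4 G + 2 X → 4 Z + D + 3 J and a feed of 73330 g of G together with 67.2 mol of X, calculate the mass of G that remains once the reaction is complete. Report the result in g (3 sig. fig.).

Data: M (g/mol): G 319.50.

n(G) = 73330 / 319.50 = 229.5 mol
n(X) = 67.20 mol
n/ν → G: 57.38, X: 33.60; X is limiting.
G consumed = (4/2) × 67.20 = 134.4 mol
G remaining = 229.5 − 134.4 = 95.10 mol
mass = 95.10 × 319.50 = 30380 g

30400 g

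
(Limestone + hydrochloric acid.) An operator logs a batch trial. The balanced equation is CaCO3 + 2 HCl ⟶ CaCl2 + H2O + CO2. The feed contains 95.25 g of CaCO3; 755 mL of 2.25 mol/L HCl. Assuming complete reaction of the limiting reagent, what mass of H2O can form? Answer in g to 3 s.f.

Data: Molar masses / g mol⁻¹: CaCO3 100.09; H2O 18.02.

15.3 g

n(CaCO3) = 95.25 / 100.09 = 0.9516 mol
n(HCl) = 2.25 × 755.0/1000 = 1.699 mol
n/ν for CaCO3 = 0.9516/1 = 0.9516
n/ν for HCl = 1.699/2 = 0.8495
Smallest n/ν is HCl → limiting reagent.
n(H2O) = (1/2) × 1.699 = 0.8495 mol
mass = 0.8495 × 18.02 = 15.31 g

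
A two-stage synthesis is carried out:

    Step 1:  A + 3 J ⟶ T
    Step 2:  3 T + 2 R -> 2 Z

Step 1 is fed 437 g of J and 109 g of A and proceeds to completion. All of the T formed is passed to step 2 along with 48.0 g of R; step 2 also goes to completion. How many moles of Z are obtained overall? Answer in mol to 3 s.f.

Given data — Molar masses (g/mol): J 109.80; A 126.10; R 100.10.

Step 1:
n(J) = 437.0 / 109.80 = 3.980 mol
n(A) = 109.0 / 126.10 = 0.8644 mol
n/ν for J = 3.980/3 = 1.327
n/ν for A = 0.8644/1 = 0.8644
Smallest n/ν is A → limiting reagent.
n(T) produced = (1/1) × 0.8644 = 0.8644 mol
Step 2:
n(T) available = 0.8644 mol
n(R) = 48.00 / 100.10 = 0.4795 mol
n/ν for T = 0.8644/3 = 0.2881
n/ν for R = 0.4795/2 = 0.2398
Smallest n/ν is R → limiting reagent.
n(Z) = (2/2) × 0.4795 = 0.4795 mol

0.480 mol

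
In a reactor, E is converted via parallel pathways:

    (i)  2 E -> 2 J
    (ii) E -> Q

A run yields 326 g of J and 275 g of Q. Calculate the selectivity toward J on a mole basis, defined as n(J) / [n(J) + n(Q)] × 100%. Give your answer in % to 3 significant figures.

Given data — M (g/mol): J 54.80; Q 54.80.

n(J) = 326 / 54.80 = 5.949 mol
n(Q) = 275 / 54.80 = 5.018 mol
selectivity = 5.949/(5.949+5.018) × 100 = 54.24 %

54.2 %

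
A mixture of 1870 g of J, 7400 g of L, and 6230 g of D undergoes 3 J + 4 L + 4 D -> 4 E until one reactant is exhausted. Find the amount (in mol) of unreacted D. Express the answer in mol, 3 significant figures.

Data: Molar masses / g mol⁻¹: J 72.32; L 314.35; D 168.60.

n(J) = 1870 / 72.32 = 25.86 mol
n(L) = 7400 / 314.35 = 23.54 mol
n(D) = 6230 / 168.60 = 36.95 mol
n/ν for J = 25.86/3 = 8.620
n/ν for L = 23.54/4 = 5.885
n/ν for D = 36.95/4 = 9.238
Smallest n/ν is L → limiting reagent.
D consumed = (4/4) × 23.54 = 23.54 mol
D remaining = 36.95 − 23.54 = 13.41 mol

13.4 mol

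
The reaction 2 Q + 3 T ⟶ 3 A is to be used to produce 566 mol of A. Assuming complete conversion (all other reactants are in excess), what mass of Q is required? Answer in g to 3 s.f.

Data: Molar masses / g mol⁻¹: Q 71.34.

26900 g

n(A) = 566.0 mol
n(Q) = (2/3) × 566.0 = 377.3 mol
mass = 377.3 × 71.34 = 26920 g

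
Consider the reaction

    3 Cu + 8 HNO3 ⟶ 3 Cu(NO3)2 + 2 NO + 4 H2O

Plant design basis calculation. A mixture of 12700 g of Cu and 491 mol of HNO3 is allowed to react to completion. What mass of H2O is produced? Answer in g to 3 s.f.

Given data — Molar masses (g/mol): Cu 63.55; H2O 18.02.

n(Cu) = 12700 / 63.55 = 199.8 mol
n(HNO3) = 491.0 mol
n/ν → Cu: 66.60, HNO3: 61.38; HNO3 is limiting.
n(H2O) = (4/8) × 491.0 = 245.5 mol
mass = 245.5 × 18.02 = 4424 g

4420 g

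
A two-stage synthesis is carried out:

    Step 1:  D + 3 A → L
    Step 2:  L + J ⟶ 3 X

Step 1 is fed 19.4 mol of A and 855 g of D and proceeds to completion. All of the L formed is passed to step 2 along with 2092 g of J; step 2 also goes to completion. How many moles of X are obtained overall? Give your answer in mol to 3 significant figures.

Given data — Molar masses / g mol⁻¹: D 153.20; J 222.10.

16.7 mol

Step 1:
n(A) = 19.40 mol
n(D) = 855.0 / 153.20 = 5.581 mol
n/ν for A = 19.40/3 = 6.467
n/ν for D = 5.581/1 = 5.581
Smallest n/ν is D → limiting reagent.
n(L) produced = (1/1) × 5.581 = 5.581 mol
Step 2:
n(L) available = 5.581 mol
n(J) = 2092 / 222.10 = 9.419 mol
n/ν for L = 5.581/1 = 5.581
n/ν for J = 9.419/1 = 9.419
Smallest n/ν is L → limiting reagent.
n(X) = (3/1) × 5.581 = 16.74 mol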